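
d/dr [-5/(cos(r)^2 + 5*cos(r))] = -5*(2*cos(r) + 5)*sin(r)/((cos(r) + 5)^2*cos(r)^2)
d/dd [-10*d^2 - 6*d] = -20*d - 6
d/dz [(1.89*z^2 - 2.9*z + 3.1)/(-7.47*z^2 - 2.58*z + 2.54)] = (-26.5392*z^2 + 55.9152*z + 0.632000000000001)/(55.8009*z^4 + 38.5452*z^3 - 31.2912*z^2 - 13.1064*z + 6.4516)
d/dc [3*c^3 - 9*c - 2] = 9*c^2 - 9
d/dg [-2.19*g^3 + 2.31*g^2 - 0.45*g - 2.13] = -6.57*g^2 + 4.62*g - 0.45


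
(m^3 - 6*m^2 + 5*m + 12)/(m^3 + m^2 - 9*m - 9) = (m - 4)/(m + 3)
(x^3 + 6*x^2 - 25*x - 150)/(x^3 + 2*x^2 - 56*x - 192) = (x^2 - 25)/(x^2 - 4*x - 32)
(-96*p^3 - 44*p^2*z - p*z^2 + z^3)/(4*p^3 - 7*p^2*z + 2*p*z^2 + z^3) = (-24*p^2 - 5*p*z + z^2)/(p^2 - 2*p*z + z^2)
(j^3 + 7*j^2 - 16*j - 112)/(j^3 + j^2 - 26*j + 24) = (j^2 + 11*j + 28)/(j^2 + 5*j - 6)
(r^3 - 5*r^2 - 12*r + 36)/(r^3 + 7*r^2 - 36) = (r - 6)/(r + 6)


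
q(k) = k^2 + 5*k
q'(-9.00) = -13.00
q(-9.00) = 36.00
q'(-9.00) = -13.00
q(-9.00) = 36.00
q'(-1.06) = 2.88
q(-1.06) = -4.18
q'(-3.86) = -2.72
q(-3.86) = -4.40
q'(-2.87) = -0.74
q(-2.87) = -6.11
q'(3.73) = 12.46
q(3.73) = 32.56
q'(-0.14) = 4.72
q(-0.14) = -0.68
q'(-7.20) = -9.40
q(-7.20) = 15.84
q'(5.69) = 16.38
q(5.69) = 60.83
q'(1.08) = 7.16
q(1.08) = 6.57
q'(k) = 2*k + 5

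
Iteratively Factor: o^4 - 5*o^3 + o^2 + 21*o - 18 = (o - 3)*(o^3 - 2*o^2 - 5*o + 6) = (o - 3)^2*(o^2 + o - 2) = (o - 3)^2*(o - 1)*(o + 2)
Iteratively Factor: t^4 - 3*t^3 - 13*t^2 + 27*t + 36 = (t + 3)*(t^3 - 6*t^2 + 5*t + 12) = (t - 4)*(t + 3)*(t^2 - 2*t - 3) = (t - 4)*(t - 3)*(t + 3)*(t + 1)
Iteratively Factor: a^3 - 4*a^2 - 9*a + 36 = (a - 3)*(a^2 - a - 12) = (a - 4)*(a - 3)*(a + 3)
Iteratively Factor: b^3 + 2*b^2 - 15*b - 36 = (b + 3)*(b^2 - b - 12) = (b - 4)*(b + 3)*(b + 3)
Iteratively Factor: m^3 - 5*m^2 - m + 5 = (m - 5)*(m^2 - 1) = (m - 5)*(m + 1)*(m - 1)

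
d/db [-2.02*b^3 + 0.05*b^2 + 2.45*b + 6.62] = -6.06*b^2 + 0.1*b + 2.45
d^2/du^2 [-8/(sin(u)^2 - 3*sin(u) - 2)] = 8*(-4*sin(u)^4 + 9*sin(u)^3 - 11*sin(u)^2 - 12*sin(u) + 22)/(3*sin(u) + cos(u)^2 + 1)^3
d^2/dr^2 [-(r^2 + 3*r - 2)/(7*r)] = 4/(7*r^3)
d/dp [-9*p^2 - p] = -18*p - 1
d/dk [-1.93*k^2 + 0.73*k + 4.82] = 0.73 - 3.86*k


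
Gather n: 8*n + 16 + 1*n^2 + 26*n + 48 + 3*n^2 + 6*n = 4*n^2 + 40*n + 64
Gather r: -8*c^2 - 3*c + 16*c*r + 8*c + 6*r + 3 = -8*c^2 + 5*c + r*(16*c + 6) + 3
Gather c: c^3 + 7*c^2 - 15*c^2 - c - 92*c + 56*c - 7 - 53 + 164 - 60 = c^3 - 8*c^2 - 37*c + 44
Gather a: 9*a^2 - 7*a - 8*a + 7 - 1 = 9*a^2 - 15*a + 6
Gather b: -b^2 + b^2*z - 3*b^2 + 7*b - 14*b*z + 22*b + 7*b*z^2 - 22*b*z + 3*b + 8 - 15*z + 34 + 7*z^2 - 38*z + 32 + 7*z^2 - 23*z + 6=b^2*(z - 4) + b*(7*z^2 - 36*z + 32) + 14*z^2 - 76*z + 80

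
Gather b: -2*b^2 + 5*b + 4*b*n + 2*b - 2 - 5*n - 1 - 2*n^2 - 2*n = -2*b^2 + b*(4*n + 7) - 2*n^2 - 7*n - 3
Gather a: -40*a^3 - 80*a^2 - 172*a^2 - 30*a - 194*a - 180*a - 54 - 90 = -40*a^3 - 252*a^2 - 404*a - 144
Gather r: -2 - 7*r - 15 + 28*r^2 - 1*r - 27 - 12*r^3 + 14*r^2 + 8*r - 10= -12*r^3 + 42*r^2 - 54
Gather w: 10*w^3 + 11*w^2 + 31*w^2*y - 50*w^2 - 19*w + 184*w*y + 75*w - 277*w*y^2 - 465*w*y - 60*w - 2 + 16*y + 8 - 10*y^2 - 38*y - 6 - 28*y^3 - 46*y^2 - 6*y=10*w^3 + w^2*(31*y - 39) + w*(-277*y^2 - 281*y - 4) - 28*y^3 - 56*y^2 - 28*y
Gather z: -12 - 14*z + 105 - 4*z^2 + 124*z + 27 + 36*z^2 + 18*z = 32*z^2 + 128*z + 120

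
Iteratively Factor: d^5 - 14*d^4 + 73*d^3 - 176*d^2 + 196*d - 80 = (d - 2)*(d^4 - 12*d^3 + 49*d^2 - 78*d + 40) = (d - 2)^2*(d^3 - 10*d^2 + 29*d - 20) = (d - 5)*(d - 2)^2*(d^2 - 5*d + 4) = (d - 5)*(d - 2)^2*(d - 1)*(d - 4)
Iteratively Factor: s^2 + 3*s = (s)*(s + 3)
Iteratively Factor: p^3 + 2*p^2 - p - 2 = (p - 1)*(p^2 + 3*p + 2) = (p - 1)*(p + 2)*(p + 1)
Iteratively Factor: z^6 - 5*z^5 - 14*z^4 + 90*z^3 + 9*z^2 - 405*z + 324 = (z + 3)*(z^5 - 8*z^4 + 10*z^3 + 60*z^2 - 171*z + 108) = (z - 3)*(z + 3)*(z^4 - 5*z^3 - 5*z^2 + 45*z - 36) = (z - 3)*(z + 3)^2*(z^3 - 8*z^2 + 19*z - 12) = (z - 3)^2*(z + 3)^2*(z^2 - 5*z + 4) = (z - 4)*(z - 3)^2*(z + 3)^2*(z - 1)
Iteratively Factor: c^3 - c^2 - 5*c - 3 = (c + 1)*(c^2 - 2*c - 3) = (c + 1)^2*(c - 3)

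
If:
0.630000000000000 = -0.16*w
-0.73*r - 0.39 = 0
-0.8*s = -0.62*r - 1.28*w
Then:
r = -0.53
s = -6.71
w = -3.94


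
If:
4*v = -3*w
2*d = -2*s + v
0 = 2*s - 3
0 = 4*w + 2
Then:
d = -21/16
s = 3/2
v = 3/8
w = -1/2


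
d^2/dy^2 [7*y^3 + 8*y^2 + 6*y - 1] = 42*y + 16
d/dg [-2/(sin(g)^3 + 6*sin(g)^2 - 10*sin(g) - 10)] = 2*(3*sin(g)^2 + 12*sin(g) - 10)*cos(g)/(sin(g)^3 + 6*sin(g)^2 - 10*sin(g) - 10)^2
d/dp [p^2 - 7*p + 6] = 2*p - 7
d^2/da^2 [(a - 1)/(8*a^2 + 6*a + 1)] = 4*((1 - 12*a)*(8*a^2 + 6*a + 1) + 2*(a - 1)*(8*a + 3)^2)/(8*a^2 + 6*a + 1)^3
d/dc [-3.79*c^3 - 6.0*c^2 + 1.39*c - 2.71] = -11.37*c^2 - 12.0*c + 1.39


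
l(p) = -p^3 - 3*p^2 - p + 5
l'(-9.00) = -190.00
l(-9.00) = 500.00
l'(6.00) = -145.00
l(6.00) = -325.00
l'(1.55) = -17.51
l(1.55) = -7.48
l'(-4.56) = -36.02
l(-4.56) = 42.00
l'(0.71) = -6.77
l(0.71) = 2.42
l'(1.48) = -16.45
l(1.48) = -6.29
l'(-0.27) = 0.40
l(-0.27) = 5.07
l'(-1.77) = 0.22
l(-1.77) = 2.92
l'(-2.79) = -7.61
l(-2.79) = 6.16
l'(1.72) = -20.20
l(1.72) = -10.68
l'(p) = -3*p^2 - 6*p - 1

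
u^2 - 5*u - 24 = (u - 8)*(u + 3)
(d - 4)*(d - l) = d^2 - d*l - 4*d + 4*l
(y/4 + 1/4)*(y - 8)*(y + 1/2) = y^3/4 - 13*y^2/8 - 23*y/8 - 1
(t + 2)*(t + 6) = t^2 + 8*t + 12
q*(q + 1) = q^2 + q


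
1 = 1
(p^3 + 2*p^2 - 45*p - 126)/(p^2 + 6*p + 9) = (p^2 - p - 42)/(p + 3)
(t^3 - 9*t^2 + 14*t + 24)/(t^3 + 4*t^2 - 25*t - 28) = (t - 6)/(t + 7)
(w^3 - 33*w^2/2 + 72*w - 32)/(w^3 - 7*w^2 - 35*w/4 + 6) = 2*(w - 8)/(2*w + 3)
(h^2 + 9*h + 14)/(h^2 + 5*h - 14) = (h + 2)/(h - 2)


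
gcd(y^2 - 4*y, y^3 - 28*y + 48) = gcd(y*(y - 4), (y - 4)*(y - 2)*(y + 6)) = y - 4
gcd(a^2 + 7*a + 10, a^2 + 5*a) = a + 5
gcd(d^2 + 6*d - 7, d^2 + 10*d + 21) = d + 7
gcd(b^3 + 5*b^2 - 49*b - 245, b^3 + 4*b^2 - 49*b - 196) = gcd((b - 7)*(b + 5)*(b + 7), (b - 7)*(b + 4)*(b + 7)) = b^2 - 49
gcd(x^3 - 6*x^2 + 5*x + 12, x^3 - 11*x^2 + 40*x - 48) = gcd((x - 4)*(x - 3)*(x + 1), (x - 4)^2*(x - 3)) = x^2 - 7*x + 12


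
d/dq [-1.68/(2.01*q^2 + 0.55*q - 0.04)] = (6.7536*q + 0.924)/(2.01*q^2 + 0.55*q - 0.04)^2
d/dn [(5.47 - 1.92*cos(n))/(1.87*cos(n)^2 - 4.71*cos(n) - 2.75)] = (-3.5904*cos(n)^2 + 20.4578*cos(n) - 31.0437)*sin(n)/(3.4969*cos(n)^4 - 17.6154*cos(n)^3 + 11.8991*cos(n)^2 + 25.905*cos(n) + 7.5625)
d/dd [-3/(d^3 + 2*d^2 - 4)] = 3*d*(3*d + 4)/(d^3 + 2*d^2 - 4)^2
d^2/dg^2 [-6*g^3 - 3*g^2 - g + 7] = -36*g - 6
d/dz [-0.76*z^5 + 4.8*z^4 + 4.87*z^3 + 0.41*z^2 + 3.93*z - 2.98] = -3.8*z^4 + 19.2*z^3 + 14.61*z^2 + 0.82*z + 3.93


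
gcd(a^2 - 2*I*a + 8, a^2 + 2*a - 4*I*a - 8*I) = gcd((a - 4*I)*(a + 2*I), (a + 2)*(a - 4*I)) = a - 4*I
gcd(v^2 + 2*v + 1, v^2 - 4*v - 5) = v + 1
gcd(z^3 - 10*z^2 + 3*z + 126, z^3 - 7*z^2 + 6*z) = z - 6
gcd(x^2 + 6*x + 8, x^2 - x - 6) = x + 2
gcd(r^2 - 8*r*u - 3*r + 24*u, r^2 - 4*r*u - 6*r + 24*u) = 1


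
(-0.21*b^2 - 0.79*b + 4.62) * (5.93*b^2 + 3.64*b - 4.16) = -1.2453*b^4 - 5.4491*b^3 + 25.3946*b^2 + 20.1032*b - 19.2192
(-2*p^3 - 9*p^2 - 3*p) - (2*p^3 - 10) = -4*p^3 - 9*p^2 - 3*p + 10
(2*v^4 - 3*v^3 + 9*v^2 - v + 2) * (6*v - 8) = 12*v^5 - 34*v^4 + 78*v^3 - 78*v^2 + 20*v - 16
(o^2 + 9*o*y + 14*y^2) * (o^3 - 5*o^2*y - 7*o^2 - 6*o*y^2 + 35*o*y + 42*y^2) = o^5 + 4*o^4*y - 7*o^4 - 37*o^3*y^2 - 28*o^3*y - 124*o^2*y^3 + 259*o^2*y^2 - 84*o*y^4 + 868*o*y^3 + 588*y^4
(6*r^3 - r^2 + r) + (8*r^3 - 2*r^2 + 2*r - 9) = 14*r^3 - 3*r^2 + 3*r - 9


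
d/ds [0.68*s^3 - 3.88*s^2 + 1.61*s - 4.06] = 2.04*s^2 - 7.76*s + 1.61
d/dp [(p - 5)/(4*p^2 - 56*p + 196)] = (3 - p)/(4*(p^3 - 21*p^2 + 147*p - 343))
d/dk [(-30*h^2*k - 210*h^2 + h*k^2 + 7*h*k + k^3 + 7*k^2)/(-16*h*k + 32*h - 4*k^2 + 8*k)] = (2*(2*h + k - 1)*(-30*h^2*k - 210*h^2 + h*k^2 + 7*h*k + k^3 + 7*k^2) + (4*h*k - 8*h + k^2 - 2*k)*(30*h^2 - 2*h*k - 7*h - 3*k^2 - 14*k))/(4*(4*h*k - 8*h + k^2 - 2*k)^2)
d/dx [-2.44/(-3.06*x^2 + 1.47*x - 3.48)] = (3.5868 - 14.9328*x)/(3.06*x^2 - 1.47*x + 3.48)^2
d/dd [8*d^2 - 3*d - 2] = 16*d - 3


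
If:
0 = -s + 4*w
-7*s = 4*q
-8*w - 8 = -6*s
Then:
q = -7/2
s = 2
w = 1/2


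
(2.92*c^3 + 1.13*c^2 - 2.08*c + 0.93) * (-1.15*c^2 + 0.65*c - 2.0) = -3.358*c^5 + 0.5985*c^4 - 2.7135*c^3 - 4.6815*c^2 + 4.7645*c - 1.86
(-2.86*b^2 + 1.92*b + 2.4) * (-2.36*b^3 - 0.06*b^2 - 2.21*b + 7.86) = 6.7496*b^5 - 4.3596*b^4 + 0.5414*b^3 - 26.8668*b^2 + 9.7872*b + 18.864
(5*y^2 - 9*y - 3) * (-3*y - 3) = -15*y^3 + 12*y^2 + 36*y + 9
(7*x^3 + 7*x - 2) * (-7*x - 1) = -49*x^4 - 7*x^3 - 49*x^2 + 7*x + 2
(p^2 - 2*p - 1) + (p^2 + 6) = 2*p^2 - 2*p + 5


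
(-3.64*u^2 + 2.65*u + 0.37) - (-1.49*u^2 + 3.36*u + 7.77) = -2.15*u^2 - 0.71*u - 7.4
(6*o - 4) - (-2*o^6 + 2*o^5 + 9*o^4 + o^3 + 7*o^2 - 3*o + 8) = 2*o^6 - 2*o^5 - 9*o^4 - o^3 - 7*o^2 + 9*o - 12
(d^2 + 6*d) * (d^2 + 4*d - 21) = d^4 + 10*d^3 + 3*d^2 - 126*d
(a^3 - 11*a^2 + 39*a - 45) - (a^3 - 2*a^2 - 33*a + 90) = -9*a^2 + 72*a - 135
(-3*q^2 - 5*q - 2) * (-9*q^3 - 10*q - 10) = 27*q^5 + 45*q^4 + 48*q^3 + 80*q^2 + 70*q + 20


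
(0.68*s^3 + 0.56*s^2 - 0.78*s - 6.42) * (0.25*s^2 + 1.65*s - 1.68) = 0.17*s^5 + 1.262*s^4 - 0.4134*s^3 - 3.8328*s^2 - 9.2826*s + 10.7856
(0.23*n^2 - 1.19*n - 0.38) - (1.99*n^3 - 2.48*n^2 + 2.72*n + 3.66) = -1.99*n^3 + 2.71*n^2 - 3.91*n - 4.04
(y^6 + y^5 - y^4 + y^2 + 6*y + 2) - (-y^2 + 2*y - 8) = y^6 + y^5 - y^4 + 2*y^2 + 4*y + 10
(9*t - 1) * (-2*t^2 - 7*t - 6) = -18*t^3 - 61*t^2 - 47*t + 6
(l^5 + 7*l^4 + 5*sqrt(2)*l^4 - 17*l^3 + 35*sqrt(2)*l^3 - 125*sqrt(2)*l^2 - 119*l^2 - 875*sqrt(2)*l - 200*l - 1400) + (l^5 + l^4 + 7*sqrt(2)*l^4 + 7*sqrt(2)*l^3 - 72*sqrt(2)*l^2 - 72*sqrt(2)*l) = 2*l^5 + 8*l^4 + 12*sqrt(2)*l^4 - 17*l^3 + 42*sqrt(2)*l^3 - 197*sqrt(2)*l^2 - 119*l^2 - 947*sqrt(2)*l - 200*l - 1400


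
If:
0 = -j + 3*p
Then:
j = 3*p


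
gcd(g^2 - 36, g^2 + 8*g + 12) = g + 6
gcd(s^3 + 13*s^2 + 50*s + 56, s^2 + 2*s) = s + 2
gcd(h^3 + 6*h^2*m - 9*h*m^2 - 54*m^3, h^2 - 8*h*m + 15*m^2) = h - 3*m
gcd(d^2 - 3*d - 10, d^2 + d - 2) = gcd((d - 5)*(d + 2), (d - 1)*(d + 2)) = d + 2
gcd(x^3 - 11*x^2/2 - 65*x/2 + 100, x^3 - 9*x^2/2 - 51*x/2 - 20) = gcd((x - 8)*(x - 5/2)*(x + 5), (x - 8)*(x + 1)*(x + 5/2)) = x - 8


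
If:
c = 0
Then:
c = 0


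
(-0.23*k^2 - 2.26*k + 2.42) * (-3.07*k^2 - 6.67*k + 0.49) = 0.7061*k^4 + 8.4723*k^3 + 7.5321*k^2 - 17.2488*k + 1.1858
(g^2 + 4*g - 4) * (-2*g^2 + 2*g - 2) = -2*g^4 - 6*g^3 + 14*g^2 - 16*g + 8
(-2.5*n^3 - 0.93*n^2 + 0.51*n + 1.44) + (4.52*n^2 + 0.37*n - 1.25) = -2.5*n^3 + 3.59*n^2 + 0.88*n + 0.19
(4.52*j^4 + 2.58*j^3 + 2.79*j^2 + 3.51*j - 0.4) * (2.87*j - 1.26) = 12.9724*j^5 + 1.7094*j^4 + 4.7565*j^3 + 6.5583*j^2 - 5.5706*j + 0.504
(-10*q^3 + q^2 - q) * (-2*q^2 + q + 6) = 20*q^5 - 12*q^4 - 57*q^3 + 5*q^2 - 6*q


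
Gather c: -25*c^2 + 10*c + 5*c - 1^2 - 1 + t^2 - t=-25*c^2 + 15*c + t^2 - t - 2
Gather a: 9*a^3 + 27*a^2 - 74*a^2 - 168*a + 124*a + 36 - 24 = 9*a^3 - 47*a^2 - 44*a + 12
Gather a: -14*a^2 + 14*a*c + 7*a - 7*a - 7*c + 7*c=-14*a^2 + 14*a*c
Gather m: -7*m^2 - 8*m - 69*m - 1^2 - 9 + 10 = -7*m^2 - 77*m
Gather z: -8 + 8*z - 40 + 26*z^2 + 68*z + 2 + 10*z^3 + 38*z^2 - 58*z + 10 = 10*z^3 + 64*z^2 + 18*z - 36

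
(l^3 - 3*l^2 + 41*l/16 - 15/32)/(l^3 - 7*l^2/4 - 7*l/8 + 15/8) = (l - 1/4)/(l + 1)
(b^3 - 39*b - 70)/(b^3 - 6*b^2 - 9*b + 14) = (b + 5)/(b - 1)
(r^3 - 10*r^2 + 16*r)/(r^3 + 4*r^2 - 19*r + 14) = r*(r - 8)/(r^2 + 6*r - 7)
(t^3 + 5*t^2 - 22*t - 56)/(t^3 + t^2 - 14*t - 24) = (t + 7)/(t + 3)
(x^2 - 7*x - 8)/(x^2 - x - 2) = (x - 8)/(x - 2)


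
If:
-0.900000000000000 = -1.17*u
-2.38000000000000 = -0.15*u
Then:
No Solution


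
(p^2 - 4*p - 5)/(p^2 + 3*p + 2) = (p - 5)/(p + 2)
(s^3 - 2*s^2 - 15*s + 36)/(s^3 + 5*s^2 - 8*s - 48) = (s - 3)/(s + 4)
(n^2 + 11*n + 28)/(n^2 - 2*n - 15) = (n^2 + 11*n + 28)/(n^2 - 2*n - 15)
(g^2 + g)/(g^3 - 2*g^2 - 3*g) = 1/(g - 3)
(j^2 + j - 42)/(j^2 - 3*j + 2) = (j^2 + j - 42)/(j^2 - 3*j + 2)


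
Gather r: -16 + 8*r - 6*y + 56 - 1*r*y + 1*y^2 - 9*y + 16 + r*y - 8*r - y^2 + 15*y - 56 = 0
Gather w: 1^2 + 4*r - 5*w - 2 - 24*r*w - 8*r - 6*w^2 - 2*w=-4*r - 6*w^2 + w*(-24*r - 7) - 1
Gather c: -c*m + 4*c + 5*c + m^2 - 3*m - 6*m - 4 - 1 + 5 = c*(9 - m) + m^2 - 9*m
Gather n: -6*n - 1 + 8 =7 - 6*n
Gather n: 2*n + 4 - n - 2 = n + 2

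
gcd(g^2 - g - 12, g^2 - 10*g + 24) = g - 4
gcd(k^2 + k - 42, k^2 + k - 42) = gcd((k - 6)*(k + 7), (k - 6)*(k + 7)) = k^2 + k - 42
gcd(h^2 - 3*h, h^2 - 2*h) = h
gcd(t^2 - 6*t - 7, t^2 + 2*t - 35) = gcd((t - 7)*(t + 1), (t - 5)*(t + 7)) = 1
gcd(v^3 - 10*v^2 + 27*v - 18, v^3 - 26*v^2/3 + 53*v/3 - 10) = v^2 - 7*v + 6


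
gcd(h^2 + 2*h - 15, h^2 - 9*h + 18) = h - 3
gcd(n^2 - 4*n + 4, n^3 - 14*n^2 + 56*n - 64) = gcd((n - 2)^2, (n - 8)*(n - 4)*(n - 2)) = n - 2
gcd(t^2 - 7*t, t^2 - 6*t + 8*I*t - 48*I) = 1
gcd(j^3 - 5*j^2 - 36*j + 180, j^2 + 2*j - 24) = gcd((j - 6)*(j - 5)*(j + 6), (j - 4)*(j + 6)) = j + 6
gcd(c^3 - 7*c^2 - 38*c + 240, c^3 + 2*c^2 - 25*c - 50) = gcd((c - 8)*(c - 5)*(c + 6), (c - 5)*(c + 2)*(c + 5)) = c - 5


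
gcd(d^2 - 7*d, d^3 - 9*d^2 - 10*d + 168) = d - 7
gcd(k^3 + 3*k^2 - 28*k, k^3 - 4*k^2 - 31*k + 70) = 1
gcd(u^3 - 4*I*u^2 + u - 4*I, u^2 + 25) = 1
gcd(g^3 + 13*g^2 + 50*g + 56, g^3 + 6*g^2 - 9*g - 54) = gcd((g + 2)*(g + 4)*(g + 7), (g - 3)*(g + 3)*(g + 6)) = 1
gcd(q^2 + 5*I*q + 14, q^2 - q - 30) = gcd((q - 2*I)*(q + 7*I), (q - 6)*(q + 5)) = 1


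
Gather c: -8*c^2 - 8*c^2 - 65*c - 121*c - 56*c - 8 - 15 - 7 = -16*c^2 - 242*c - 30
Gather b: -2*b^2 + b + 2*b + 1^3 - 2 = -2*b^2 + 3*b - 1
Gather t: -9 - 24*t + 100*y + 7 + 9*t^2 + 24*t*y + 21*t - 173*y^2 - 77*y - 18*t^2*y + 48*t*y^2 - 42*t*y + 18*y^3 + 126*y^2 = t^2*(9 - 18*y) + t*(48*y^2 - 18*y - 3) + 18*y^3 - 47*y^2 + 23*y - 2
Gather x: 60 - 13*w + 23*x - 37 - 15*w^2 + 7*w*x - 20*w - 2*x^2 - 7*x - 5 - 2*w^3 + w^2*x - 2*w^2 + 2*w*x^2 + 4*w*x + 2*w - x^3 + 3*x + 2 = -2*w^3 - 17*w^2 - 31*w - x^3 + x^2*(2*w - 2) + x*(w^2 + 11*w + 19) + 20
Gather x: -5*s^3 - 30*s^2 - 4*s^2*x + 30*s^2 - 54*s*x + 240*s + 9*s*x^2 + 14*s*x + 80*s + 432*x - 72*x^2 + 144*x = -5*s^3 + 320*s + x^2*(9*s - 72) + x*(-4*s^2 - 40*s + 576)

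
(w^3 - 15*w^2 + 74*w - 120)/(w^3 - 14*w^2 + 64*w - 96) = (w - 5)/(w - 4)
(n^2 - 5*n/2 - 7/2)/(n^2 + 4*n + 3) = (n - 7/2)/(n + 3)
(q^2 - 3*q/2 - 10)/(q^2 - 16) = (q + 5/2)/(q + 4)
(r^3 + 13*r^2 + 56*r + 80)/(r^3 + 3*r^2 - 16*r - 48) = (r^2 + 9*r + 20)/(r^2 - r - 12)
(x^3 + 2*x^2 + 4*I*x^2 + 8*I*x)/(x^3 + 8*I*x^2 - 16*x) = (x + 2)/(x + 4*I)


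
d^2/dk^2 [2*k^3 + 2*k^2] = 12*k + 4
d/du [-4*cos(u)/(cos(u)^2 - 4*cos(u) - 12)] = 4*(sin(u)^2 - 13)*sin(u)/((cos(u) - 6)^2*(cos(u) + 2)^2)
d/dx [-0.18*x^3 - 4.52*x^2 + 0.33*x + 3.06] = -0.54*x^2 - 9.04*x + 0.33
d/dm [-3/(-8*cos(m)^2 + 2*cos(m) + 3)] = 6*(8*cos(m) - 1)*sin(m)/(-8*cos(m)^2 + 2*cos(m) + 3)^2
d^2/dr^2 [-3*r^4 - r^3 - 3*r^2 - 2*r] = -36*r^2 - 6*r - 6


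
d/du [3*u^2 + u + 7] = 6*u + 1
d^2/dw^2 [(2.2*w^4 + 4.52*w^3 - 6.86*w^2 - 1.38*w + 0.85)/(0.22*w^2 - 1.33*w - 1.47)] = (0.21296*w^6 - 3.86232*w^5 + 19.0806*w^4 + 83.585856*w^3 + 97.005768*w^2 + 54.433596*w - 20.694562)/(0.010648*w^6 - 0.193116*w^5 + 0.95403*w^4 + 0.228095*w^3 - 6.374655*w^2 - 8.621991*w - 3.176523)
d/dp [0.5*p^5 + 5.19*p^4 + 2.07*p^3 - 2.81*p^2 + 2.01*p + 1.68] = 2.5*p^4 + 20.76*p^3 + 6.21*p^2 - 5.62*p + 2.01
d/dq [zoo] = 0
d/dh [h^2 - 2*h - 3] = 2*h - 2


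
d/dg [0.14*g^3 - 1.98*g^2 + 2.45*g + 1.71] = 0.42*g^2 - 3.96*g + 2.45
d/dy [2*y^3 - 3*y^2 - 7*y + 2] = 6*y^2 - 6*y - 7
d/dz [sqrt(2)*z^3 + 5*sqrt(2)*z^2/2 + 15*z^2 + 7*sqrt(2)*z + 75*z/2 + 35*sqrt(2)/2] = 3*sqrt(2)*z^2 + 5*sqrt(2)*z + 30*z + 7*sqrt(2) + 75/2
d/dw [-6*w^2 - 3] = -12*w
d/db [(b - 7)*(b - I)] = 2*b - 7 - I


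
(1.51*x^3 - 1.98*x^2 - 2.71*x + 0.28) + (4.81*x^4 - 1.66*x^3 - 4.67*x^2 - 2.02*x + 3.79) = 4.81*x^4 - 0.15*x^3 - 6.65*x^2 - 4.73*x + 4.07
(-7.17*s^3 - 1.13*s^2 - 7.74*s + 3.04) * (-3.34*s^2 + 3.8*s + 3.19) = 23.9478*s^5 - 23.4718*s^4 - 1.3147*s^3 - 43.1703*s^2 - 13.1386*s + 9.6976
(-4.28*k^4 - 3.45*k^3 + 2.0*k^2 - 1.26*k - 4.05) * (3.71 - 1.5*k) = 6.42*k^5 - 10.7038*k^4 - 15.7995*k^3 + 9.31*k^2 + 1.4004*k - 15.0255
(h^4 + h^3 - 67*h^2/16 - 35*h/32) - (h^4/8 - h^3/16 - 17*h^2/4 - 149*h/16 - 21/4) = 7*h^4/8 + 17*h^3/16 + h^2/16 + 263*h/32 + 21/4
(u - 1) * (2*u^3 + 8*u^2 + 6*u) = 2*u^4 + 6*u^3 - 2*u^2 - 6*u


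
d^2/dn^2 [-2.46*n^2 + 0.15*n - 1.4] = -4.92000000000000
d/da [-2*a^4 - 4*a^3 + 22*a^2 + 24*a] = -8*a^3 - 12*a^2 + 44*a + 24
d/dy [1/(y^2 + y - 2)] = (-2*y - 1)/(y^2 + y - 2)^2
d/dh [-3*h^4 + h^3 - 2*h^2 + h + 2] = -12*h^3 + 3*h^2 - 4*h + 1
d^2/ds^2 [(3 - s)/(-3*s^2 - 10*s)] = 6*(3*s^3 - 27*s^2 - 90*s - 100)/(s^3*(27*s^3 + 270*s^2 + 900*s + 1000))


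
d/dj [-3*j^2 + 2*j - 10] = 2 - 6*j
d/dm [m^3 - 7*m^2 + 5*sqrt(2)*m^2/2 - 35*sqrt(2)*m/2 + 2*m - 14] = 3*m^2 - 14*m + 5*sqrt(2)*m - 35*sqrt(2)/2 + 2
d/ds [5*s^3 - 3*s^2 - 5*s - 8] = 15*s^2 - 6*s - 5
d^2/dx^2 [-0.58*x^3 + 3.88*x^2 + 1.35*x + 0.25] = 7.76 - 3.48*x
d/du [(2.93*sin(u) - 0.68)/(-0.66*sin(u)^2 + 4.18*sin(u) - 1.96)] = (1.9338*sin(u)^2 - 0.897600000000001*sin(u) - 2.9004)*cos(u)/(0.4356*sin(u)^4 - 5.5176*sin(u)^3 + 20.0596*sin(u)^2 - 16.3856*sin(u) + 3.8416)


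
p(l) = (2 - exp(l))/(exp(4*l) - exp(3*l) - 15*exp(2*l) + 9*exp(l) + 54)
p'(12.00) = 0.00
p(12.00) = 0.00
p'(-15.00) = 0.00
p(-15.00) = 0.04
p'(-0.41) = -0.01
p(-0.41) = 0.03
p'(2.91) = 0.00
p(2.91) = -0.00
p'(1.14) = 106.42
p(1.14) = -2.23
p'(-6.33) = -0.00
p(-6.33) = 0.04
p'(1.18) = 14.24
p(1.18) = -0.59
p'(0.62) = -0.06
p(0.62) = 0.01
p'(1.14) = 106.42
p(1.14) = -2.23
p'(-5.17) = -0.00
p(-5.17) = 0.04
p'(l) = (2 - exp(l))*(-4*exp(4*l) + 3*exp(3*l) + 30*exp(2*l) - 9*exp(l))/(exp(4*l) - exp(3*l) - 15*exp(2*l) + 9*exp(l) + 54)^2 - exp(l)/(exp(4*l) - exp(3*l) - 15*exp(2*l) + 9*exp(l) + 54) = (3*exp(3*l) - exp(2*l) - 12*exp(l) + 24)*exp(l)/(exp(7*l) + exp(6*l) - 26*exp(5*l) - 30*exp(4*l) + 225*exp(3*l) + 297*exp(2*l) - 648*exp(l) - 972)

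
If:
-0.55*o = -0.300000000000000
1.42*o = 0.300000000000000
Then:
No Solution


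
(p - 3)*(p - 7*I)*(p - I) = p^3 - 3*p^2 - 8*I*p^2 - 7*p + 24*I*p + 21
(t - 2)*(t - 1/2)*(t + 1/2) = t^3 - 2*t^2 - t/4 + 1/2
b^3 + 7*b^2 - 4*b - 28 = (b - 2)*(b + 2)*(b + 7)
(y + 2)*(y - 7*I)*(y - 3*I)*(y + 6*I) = y^4 + 2*y^3 - 4*I*y^3 + 39*y^2 - 8*I*y^2 + 78*y - 126*I*y - 252*I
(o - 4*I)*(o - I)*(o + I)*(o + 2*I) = o^4 - 2*I*o^3 + 9*o^2 - 2*I*o + 8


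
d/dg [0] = 0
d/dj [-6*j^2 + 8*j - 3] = 8 - 12*j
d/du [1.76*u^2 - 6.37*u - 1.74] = 3.52*u - 6.37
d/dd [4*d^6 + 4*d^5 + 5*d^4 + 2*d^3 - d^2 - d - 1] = 24*d^5 + 20*d^4 + 20*d^3 + 6*d^2 - 2*d - 1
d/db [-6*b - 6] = -6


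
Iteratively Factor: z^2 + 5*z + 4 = (z + 4)*(z + 1)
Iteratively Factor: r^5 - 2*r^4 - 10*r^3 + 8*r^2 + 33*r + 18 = (r + 2)*(r^4 - 4*r^3 - 2*r^2 + 12*r + 9) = (r + 1)*(r + 2)*(r^3 - 5*r^2 + 3*r + 9) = (r - 3)*(r + 1)*(r + 2)*(r^2 - 2*r - 3) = (r - 3)^2*(r + 1)*(r + 2)*(r + 1)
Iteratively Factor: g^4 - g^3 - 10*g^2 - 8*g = (g + 1)*(g^3 - 2*g^2 - 8*g) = (g + 1)*(g + 2)*(g^2 - 4*g) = g*(g + 1)*(g + 2)*(g - 4)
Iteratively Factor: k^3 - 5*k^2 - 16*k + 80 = (k - 4)*(k^2 - k - 20) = (k - 5)*(k - 4)*(k + 4)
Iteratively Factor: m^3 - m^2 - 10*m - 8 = (m + 2)*(m^2 - 3*m - 4) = (m - 4)*(m + 2)*(m + 1)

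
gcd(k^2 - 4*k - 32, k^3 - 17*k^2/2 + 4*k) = k - 8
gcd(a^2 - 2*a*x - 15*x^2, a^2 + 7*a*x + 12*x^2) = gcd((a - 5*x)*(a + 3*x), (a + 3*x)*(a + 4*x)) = a + 3*x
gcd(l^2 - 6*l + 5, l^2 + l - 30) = l - 5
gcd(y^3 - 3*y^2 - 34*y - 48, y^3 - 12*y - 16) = y + 2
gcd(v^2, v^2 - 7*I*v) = v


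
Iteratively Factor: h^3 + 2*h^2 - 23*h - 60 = (h + 4)*(h^2 - 2*h - 15) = (h - 5)*(h + 4)*(h + 3)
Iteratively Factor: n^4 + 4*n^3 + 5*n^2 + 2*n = (n + 2)*(n^3 + 2*n^2 + n) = (n + 1)*(n + 2)*(n^2 + n) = (n + 1)^2*(n + 2)*(n)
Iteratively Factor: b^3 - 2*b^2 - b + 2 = (b + 1)*(b^2 - 3*b + 2) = (b - 2)*(b + 1)*(b - 1)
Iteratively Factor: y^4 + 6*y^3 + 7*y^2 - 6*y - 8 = (y + 4)*(y^3 + 2*y^2 - y - 2) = (y - 1)*(y + 4)*(y^2 + 3*y + 2) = (y - 1)*(y + 2)*(y + 4)*(y + 1)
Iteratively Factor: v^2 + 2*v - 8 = (v + 4)*(v - 2)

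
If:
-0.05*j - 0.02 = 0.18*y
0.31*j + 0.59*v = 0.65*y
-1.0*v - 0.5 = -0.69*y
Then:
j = 0.71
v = -0.71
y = -0.31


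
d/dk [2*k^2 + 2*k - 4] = 4*k + 2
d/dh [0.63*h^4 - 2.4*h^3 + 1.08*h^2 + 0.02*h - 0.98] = 2.52*h^3 - 7.2*h^2 + 2.16*h + 0.02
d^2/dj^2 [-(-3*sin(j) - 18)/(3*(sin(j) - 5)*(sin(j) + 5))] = (-sin(j)^5 - 24*sin(j)^4 - 148*sin(j)^3 - 564*sin(j)^2 - 475*sin(j) + 300)/((sin(j) - 5)^3*(sin(j) + 5)^3)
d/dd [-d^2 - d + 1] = -2*d - 1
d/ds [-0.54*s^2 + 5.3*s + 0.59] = 5.3 - 1.08*s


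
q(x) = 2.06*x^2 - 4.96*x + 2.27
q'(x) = 4.12*x - 4.96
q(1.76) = -0.08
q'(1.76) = 2.29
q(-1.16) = 10.80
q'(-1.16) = -9.74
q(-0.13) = 2.95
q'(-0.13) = -5.50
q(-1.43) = 13.58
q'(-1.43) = -10.85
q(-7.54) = 156.78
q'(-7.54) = -36.02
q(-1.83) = 18.25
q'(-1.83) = -12.50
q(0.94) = -0.57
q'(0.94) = -1.09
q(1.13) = -0.70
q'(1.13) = -0.30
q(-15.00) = 540.17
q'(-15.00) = -66.76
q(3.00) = 5.93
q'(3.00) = 7.40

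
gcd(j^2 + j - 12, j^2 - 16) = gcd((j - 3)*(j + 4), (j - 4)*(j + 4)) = j + 4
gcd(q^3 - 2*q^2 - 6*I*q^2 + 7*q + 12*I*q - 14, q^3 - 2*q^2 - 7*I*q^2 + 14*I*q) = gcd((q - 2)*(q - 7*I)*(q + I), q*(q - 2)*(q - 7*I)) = q^2 + q*(-2 - 7*I) + 14*I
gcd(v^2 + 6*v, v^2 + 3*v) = v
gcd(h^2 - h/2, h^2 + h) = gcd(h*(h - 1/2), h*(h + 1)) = h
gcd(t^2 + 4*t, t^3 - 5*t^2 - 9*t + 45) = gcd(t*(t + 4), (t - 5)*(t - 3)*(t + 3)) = 1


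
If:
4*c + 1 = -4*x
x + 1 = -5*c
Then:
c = -3/16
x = -1/16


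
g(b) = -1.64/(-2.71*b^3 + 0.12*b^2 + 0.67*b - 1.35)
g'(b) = -1.64*(8.13*b^2 - 0.24*b - 0.67)/(-2.71*b^3 + 0.12*b^2 + 0.67*b - 1.35)^2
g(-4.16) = -0.01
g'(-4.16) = -0.01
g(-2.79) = -0.03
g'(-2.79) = -0.03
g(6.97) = 0.00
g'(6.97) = -0.00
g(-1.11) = -0.93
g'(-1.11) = -5.09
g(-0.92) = -6.68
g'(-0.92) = -175.15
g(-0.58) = 1.40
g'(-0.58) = -2.64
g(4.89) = 0.01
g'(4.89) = -0.00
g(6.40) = 0.00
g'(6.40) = -0.00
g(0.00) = 1.21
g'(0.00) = 0.60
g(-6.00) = -0.00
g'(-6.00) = -0.00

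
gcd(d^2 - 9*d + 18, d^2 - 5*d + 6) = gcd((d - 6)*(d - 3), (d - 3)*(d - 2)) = d - 3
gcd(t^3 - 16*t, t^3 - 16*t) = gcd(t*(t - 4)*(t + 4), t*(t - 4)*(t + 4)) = t^3 - 16*t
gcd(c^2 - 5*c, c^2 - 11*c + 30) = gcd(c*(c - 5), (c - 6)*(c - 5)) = c - 5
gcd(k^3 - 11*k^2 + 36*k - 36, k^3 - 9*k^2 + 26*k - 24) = k^2 - 5*k + 6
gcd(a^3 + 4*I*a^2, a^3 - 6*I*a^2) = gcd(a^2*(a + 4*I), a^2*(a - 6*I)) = a^2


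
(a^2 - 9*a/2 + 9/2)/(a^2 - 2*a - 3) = (a - 3/2)/(a + 1)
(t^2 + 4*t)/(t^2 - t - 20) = t/(t - 5)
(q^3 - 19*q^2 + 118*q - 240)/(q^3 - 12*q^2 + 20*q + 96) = (q - 5)/(q + 2)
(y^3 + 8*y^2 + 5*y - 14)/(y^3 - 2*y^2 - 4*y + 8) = (y^2 + 6*y - 7)/(y^2 - 4*y + 4)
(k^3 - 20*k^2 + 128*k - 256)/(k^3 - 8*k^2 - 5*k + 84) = (k^2 - 16*k + 64)/(k^2 - 4*k - 21)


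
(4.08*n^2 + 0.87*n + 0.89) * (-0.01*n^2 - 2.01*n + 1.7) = -0.0408*n^4 - 8.2095*n^3 + 5.1784*n^2 - 0.3099*n + 1.513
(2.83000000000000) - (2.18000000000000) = 0.650000000000000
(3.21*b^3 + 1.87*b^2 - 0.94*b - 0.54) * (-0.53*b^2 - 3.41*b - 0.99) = -1.7013*b^5 - 11.9372*b^4 - 9.0564*b^3 + 1.6403*b^2 + 2.772*b + 0.5346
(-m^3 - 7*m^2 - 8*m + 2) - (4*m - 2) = -m^3 - 7*m^2 - 12*m + 4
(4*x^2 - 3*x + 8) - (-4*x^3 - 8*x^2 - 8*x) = 4*x^3 + 12*x^2 + 5*x + 8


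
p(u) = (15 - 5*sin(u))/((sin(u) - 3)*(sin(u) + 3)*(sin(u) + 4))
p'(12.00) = 0.34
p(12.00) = -0.59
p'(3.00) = -0.21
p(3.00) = -0.38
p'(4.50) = -0.14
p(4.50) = -0.82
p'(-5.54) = 0.10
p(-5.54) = -0.29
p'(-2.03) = -0.27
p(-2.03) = -0.77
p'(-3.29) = -0.21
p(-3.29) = -0.38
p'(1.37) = 0.02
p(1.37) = -0.25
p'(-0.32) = 0.31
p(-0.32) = -0.51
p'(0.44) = 0.15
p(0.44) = -0.33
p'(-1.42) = 0.10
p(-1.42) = -0.83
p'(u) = -(15 - 5*sin(u))*cos(u)/((sin(u) - 3)*(sin(u) + 3)*(sin(u) + 4)^2) - (15 - 5*sin(u))*cos(u)/((sin(u) - 3)*(sin(u) + 3)^2*(sin(u) + 4)) - (15 - 5*sin(u))*cos(u)/((sin(u) - 3)^2*(sin(u) + 3)*(sin(u) + 4)) - 5*cos(u)/((sin(u) - 3)*(sin(u) + 3)*(sin(u) + 4))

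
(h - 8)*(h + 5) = h^2 - 3*h - 40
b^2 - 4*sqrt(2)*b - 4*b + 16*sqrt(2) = (b - 4)*(b - 4*sqrt(2))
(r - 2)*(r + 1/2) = r^2 - 3*r/2 - 1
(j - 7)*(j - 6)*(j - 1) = j^3 - 14*j^2 + 55*j - 42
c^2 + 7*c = c*(c + 7)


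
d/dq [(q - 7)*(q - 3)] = 2*q - 10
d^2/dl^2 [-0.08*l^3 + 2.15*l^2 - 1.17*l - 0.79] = 4.3 - 0.48*l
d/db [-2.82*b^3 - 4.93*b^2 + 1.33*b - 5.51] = -8.46*b^2 - 9.86*b + 1.33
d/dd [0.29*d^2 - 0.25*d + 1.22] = 0.58*d - 0.25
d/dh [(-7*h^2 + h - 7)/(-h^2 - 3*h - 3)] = 2*(11*h^2 + 14*h - 12)/(h^4 + 6*h^3 + 15*h^2 + 18*h + 9)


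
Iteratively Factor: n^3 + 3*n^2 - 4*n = (n)*(n^2 + 3*n - 4) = n*(n + 4)*(n - 1)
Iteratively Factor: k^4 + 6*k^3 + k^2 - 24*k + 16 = (k + 4)*(k^3 + 2*k^2 - 7*k + 4) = (k + 4)^2*(k^2 - 2*k + 1) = (k - 1)*(k + 4)^2*(k - 1)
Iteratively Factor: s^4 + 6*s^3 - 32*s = (s + 4)*(s^3 + 2*s^2 - 8*s) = (s - 2)*(s + 4)*(s^2 + 4*s) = s*(s - 2)*(s + 4)*(s + 4)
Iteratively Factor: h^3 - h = (h)*(h^2 - 1) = h*(h + 1)*(h - 1)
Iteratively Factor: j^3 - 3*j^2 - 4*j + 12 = (j - 3)*(j^2 - 4) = (j - 3)*(j - 2)*(j + 2)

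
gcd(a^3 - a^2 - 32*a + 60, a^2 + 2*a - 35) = a - 5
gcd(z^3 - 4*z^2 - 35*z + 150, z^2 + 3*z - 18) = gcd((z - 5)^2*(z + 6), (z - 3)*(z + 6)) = z + 6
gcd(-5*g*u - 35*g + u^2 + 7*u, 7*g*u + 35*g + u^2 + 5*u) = 1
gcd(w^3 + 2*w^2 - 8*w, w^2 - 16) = w + 4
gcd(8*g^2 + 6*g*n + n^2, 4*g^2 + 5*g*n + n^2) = 4*g + n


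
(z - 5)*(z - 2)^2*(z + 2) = z^4 - 7*z^3 + 6*z^2 + 28*z - 40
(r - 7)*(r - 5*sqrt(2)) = r^2 - 5*sqrt(2)*r - 7*r + 35*sqrt(2)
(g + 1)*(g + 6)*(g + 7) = g^3 + 14*g^2 + 55*g + 42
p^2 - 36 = (p - 6)*(p + 6)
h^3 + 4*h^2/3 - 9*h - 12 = (h - 3)*(h + 4/3)*(h + 3)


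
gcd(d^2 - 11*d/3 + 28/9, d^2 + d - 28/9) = d - 4/3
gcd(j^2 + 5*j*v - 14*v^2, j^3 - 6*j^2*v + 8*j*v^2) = -j + 2*v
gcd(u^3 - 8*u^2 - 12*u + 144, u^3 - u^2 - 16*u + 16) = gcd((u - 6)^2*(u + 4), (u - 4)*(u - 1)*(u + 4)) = u + 4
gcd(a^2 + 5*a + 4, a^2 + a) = a + 1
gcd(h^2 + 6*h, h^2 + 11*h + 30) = h + 6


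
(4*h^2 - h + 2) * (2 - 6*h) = -24*h^3 + 14*h^2 - 14*h + 4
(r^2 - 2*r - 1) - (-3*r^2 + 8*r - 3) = 4*r^2 - 10*r + 2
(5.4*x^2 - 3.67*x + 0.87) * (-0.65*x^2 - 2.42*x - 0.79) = -3.51*x^4 - 10.6825*x^3 + 4.0499*x^2 + 0.7939*x - 0.6873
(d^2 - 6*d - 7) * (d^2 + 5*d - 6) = d^4 - d^3 - 43*d^2 + d + 42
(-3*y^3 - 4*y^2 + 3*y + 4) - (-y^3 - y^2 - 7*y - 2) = -2*y^3 - 3*y^2 + 10*y + 6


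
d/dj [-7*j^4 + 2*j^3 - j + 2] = -28*j^3 + 6*j^2 - 1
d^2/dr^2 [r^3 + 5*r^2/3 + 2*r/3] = 6*r + 10/3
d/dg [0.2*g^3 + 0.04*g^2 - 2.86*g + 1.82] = 0.6*g^2 + 0.08*g - 2.86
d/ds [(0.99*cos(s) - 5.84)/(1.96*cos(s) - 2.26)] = -9.209*sin(s)/(1.96*cos(s) - 2.26)^2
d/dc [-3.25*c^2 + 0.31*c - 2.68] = 0.31 - 6.5*c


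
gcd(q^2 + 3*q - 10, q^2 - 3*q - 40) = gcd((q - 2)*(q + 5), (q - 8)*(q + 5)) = q + 5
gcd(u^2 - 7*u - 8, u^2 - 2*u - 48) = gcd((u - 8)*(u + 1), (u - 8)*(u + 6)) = u - 8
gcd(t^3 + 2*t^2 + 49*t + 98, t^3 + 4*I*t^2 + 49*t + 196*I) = t^2 + 49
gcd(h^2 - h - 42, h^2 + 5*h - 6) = h + 6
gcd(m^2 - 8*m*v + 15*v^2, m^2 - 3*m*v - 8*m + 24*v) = -m + 3*v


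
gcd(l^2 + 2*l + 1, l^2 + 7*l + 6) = l + 1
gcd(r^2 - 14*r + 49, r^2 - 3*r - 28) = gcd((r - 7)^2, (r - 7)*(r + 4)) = r - 7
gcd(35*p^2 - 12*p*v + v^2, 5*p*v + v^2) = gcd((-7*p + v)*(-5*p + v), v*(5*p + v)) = 1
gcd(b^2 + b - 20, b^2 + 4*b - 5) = b + 5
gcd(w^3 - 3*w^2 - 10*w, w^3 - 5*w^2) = w^2 - 5*w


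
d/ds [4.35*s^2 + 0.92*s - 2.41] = 8.7*s + 0.92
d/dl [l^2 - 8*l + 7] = 2*l - 8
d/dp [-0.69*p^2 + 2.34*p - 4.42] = 2.34 - 1.38*p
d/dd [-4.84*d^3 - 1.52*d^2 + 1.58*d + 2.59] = -14.52*d^2 - 3.04*d + 1.58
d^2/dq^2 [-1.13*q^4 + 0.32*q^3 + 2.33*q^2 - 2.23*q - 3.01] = -13.56*q^2 + 1.92*q + 4.66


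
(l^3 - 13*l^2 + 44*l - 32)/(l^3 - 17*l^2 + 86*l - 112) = (l^2 - 5*l + 4)/(l^2 - 9*l + 14)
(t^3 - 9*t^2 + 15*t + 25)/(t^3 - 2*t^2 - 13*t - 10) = (t - 5)/(t + 2)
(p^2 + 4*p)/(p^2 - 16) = p/(p - 4)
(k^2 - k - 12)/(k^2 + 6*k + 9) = (k - 4)/(k + 3)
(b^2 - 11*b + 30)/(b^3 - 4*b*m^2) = (b^2 - 11*b + 30)/(b*(b^2 - 4*m^2))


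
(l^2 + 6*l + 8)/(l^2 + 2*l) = (l + 4)/l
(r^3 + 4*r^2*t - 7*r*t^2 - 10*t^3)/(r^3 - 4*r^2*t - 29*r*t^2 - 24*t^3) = (r^2 + 3*r*t - 10*t^2)/(r^2 - 5*r*t - 24*t^2)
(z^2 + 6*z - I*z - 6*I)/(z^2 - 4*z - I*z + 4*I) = (z + 6)/(z - 4)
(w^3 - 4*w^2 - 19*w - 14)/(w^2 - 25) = (w^3 - 4*w^2 - 19*w - 14)/(w^2 - 25)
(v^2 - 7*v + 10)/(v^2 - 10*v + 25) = (v - 2)/(v - 5)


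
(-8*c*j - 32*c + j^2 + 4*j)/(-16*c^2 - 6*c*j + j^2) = (j + 4)/(2*c + j)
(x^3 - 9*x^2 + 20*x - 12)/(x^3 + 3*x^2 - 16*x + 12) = (x - 6)/(x + 6)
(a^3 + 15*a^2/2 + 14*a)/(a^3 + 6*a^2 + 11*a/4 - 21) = 2*a/(2*a - 3)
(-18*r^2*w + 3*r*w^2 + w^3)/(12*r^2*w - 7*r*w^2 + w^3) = (-6*r - w)/(4*r - w)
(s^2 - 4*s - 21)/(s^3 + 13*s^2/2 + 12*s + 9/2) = 2*(s - 7)/(2*s^2 + 7*s + 3)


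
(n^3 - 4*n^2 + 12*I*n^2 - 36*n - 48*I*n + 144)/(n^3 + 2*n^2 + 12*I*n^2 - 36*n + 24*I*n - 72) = (n - 4)/(n + 2)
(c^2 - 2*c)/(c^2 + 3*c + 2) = c*(c - 2)/(c^2 + 3*c + 2)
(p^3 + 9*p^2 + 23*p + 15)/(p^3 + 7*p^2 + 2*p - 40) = (p^2 + 4*p + 3)/(p^2 + 2*p - 8)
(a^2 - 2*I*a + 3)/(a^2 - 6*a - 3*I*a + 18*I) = (a + I)/(a - 6)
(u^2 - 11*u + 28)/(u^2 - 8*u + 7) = (u - 4)/(u - 1)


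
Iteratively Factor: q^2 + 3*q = (q)*(q + 3)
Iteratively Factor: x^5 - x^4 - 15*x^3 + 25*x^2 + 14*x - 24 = (x - 1)*(x^4 - 15*x^2 + 10*x + 24) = (x - 1)*(x + 4)*(x^3 - 4*x^2 + x + 6) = (x - 1)*(x + 1)*(x + 4)*(x^2 - 5*x + 6) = (x - 3)*(x - 1)*(x + 1)*(x + 4)*(x - 2)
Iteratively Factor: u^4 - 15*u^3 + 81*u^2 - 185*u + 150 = (u - 5)*(u^3 - 10*u^2 + 31*u - 30) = (u - 5)*(u - 3)*(u^2 - 7*u + 10) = (u - 5)^2*(u - 3)*(u - 2)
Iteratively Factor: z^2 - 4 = (z - 2)*(z + 2)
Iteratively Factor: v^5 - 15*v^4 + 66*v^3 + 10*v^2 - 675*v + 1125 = (v - 3)*(v^4 - 12*v^3 + 30*v^2 + 100*v - 375) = (v - 5)*(v - 3)*(v^3 - 7*v^2 - 5*v + 75) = (v - 5)*(v - 3)*(v + 3)*(v^2 - 10*v + 25) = (v - 5)^2*(v - 3)*(v + 3)*(v - 5)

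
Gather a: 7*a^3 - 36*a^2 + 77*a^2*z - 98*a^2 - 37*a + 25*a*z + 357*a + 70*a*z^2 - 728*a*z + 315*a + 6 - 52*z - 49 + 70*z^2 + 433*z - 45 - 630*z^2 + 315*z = 7*a^3 + a^2*(77*z - 134) + a*(70*z^2 - 703*z + 635) - 560*z^2 + 696*z - 88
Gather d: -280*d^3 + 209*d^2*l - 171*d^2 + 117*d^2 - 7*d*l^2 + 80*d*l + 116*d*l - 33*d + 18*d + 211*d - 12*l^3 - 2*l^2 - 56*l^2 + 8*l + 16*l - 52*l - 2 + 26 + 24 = -280*d^3 + d^2*(209*l - 54) + d*(-7*l^2 + 196*l + 196) - 12*l^3 - 58*l^2 - 28*l + 48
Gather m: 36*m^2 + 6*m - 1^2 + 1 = 36*m^2 + 6*m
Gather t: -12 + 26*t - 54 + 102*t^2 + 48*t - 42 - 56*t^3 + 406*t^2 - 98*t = -56*t^3 + 508*t^2 - 24*t - 108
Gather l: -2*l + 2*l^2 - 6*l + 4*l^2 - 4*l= 6*l^2 - 12*l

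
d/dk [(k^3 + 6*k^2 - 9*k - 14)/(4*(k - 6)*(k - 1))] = (k^4 - 14*k^3 - 15*k^2 + 100*k - 152)/(4*(k^4 - 14*k^3 + 61*k^2 - 84*k + 36))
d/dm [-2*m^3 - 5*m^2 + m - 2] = -6*m^2 - 10*m + 1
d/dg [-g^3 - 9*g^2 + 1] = 3*g*(-g - 6)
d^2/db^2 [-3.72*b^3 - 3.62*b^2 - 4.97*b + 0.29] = -22.32*b - 7.24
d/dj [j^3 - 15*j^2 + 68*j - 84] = 3*j^2 - 30*j + 68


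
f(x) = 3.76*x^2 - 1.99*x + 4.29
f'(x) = 7.52*x - 1.99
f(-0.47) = 6.06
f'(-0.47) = -5.52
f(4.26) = 64.05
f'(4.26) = 30.05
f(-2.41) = 30.92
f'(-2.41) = -20.11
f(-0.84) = 8.61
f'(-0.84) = -8.31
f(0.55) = 4.33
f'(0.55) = 2.15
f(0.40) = 4.10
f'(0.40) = 1.02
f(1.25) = 7.68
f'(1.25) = 7.41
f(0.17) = 4.06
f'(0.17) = -0.71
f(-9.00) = 326.76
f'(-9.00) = -69.67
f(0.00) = 4.29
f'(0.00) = -1.99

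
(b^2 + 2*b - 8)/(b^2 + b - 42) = (b^2 + 2*b - 8)/(b^2 + b - 42)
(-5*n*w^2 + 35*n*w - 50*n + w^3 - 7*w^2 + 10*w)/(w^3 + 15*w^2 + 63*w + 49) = (-5*n*w^2 + 35*n*w - 50*n + w^3 - 7*w^2 + 10*w)/(w^3 + 15*w^2 + 63*w + 49)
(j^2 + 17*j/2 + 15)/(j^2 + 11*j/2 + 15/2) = (j + 6)/(j + 3)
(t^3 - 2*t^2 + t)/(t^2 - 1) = t*(t - 1)/(t + 1)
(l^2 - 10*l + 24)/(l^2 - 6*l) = (l - 4)/l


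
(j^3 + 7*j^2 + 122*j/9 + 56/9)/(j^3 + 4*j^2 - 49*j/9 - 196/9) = (3*j + 2)/(3*j - 7)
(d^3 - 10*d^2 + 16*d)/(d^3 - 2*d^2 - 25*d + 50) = d*(d - 8)/(d^2 - 25)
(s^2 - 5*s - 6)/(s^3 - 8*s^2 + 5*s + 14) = (s - 6)/(s^2 - 9*s + 14)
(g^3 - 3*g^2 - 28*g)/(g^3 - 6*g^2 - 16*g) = (-g^2 + 3*g + 28)/(-g^2 + 6*g + 16)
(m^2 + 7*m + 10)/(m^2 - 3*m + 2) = (m^2 + 7*m + 10)/(m^2 - 3*m + 2)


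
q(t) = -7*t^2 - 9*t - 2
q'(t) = -14*t - 9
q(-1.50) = -4.25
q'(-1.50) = 12.00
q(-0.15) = -0.81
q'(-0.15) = -6.90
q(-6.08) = -206.04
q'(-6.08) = 76.12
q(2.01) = -48.37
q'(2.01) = -37.14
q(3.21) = -103.02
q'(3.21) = -53.94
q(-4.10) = -82.77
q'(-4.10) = 48.40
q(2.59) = -72.27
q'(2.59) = -45.26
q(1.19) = -22.62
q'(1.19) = -25.66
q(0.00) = -2.00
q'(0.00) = -9.00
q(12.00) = -1118.00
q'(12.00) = -177.00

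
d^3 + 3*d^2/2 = d^2*(d + 3/2)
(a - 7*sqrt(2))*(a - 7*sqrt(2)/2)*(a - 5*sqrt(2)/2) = a^3 - 13*sqrt(2)*a^2 + 203*a/2 - 245*sqrt(2)/2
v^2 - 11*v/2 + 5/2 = (v - 5)*(v - 1/2)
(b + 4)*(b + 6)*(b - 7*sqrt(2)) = b^3 - 7*sqrt(2)*b^2 + 10*b^2 - 70*sqrt(2)*b + 24*b - 168*sqrt(2)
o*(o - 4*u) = o^2 - 4*o*u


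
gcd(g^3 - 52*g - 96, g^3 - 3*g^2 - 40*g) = g - 8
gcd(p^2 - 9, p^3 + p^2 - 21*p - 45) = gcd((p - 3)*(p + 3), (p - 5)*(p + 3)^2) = p + 3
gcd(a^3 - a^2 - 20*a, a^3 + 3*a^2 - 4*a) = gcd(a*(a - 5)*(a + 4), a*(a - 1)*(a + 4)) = a^2 + 4*a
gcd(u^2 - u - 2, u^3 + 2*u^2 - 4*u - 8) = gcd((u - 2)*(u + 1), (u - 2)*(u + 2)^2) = u - 2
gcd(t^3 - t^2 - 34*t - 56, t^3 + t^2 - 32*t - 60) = t + 2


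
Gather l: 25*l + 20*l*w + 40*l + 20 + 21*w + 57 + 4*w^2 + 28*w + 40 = l*(20*w + 65) + 4*w^2 + 49*w + 117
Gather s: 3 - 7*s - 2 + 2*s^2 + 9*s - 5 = 2*s^2 + 2*s - 4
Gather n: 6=6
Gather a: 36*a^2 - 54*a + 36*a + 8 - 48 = 36*a^2 - 18*a - 40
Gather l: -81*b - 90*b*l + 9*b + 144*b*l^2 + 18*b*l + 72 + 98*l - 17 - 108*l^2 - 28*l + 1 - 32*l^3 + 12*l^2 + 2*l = -72*b - 32*l^3 + l^2*(144*b - 96) + l*(72 - 72*b) + 56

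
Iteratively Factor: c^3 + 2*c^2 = (c + 2)*(c^2) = c*(c + 2)*(c)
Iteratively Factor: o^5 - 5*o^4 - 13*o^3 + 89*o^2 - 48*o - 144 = (o + 1)*(o^4 - 6*o^3 - 7*o^2 + 96*o - 144) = (o - 3)*(o + 1)*(o^3 - 3*o^2 - 16*o + 48) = (o - 3)*(o + 1)*(o + 4)*(o^2 - 7*o + 12) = (o - 4)*(o - 3)*(o + 1)*(o + 4)*(o - 3)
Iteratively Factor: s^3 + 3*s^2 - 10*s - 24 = (s + 2)*(s^2 + s - 12) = (s - 3)*(s + 2)*(s + 4)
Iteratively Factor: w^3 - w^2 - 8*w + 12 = (w - 2)*(w^2 + w - 6) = (w - 2)^2*(w + 3)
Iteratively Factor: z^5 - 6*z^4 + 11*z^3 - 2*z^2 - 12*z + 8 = (z - 2)*(z^4 - 4*z^3 + 3*z^2 + 4*z - 4) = (z - 2)^2*(z^3 - 2*z^2 - z + 2) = (z - 2)^3*(z^2 - 1) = (z - 2)^3*(z - 1)*(z + 1)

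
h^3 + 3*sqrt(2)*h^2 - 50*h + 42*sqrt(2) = (h - 3*sqrt(2))*(h - sqrt(2))*(h + 7*sqrt(2))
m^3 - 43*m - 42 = (m - 7)*(m + 1)*(m + 6)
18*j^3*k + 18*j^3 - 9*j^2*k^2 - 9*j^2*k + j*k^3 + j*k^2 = (-6*j + k)*(-3*j + k)*(j*k + j)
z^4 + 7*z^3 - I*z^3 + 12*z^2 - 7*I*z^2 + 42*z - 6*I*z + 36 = (z + 1)*(z + 6)*(z - 3*I)*(z + 2*I)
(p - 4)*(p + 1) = p^2 - 3*p - 4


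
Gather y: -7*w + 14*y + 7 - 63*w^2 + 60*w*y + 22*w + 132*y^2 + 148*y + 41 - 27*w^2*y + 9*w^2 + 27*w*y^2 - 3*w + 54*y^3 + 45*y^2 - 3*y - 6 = -54*w^2 + 12*w + 54*y^3 + y^2*(27*w + 177) + y*(-27*w^2 + 60*w + 159) + 42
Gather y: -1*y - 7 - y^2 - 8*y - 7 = -y^2 - 9*y - 14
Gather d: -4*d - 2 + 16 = 14 - 4*d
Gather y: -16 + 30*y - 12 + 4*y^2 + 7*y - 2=4*y^2 + 37*y - 30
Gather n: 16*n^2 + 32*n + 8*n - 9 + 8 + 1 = 16*n^2 + 40*n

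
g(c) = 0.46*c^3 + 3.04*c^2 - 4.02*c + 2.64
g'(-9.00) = 53.04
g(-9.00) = -50.28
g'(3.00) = 26.64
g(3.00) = 30.36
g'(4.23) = 46.39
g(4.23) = 74.85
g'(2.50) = 19.80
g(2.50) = 18.78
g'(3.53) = 34.64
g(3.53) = 46.56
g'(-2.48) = -10.61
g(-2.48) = 24.29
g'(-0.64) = -7.35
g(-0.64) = 6.34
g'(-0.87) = -8.27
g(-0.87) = 8.14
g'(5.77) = 77.01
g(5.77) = 169.02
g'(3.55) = 34.96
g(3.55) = 47.26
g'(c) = 1.38*c^2 + 6.08*c - 4.02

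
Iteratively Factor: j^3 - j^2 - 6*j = (j - 3)*(j^2 + 2*j) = j*(j - 3)*(j + 2)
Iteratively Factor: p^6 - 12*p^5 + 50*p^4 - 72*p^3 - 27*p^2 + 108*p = (p - 3)*(p^5 - 9*p^4 + 23*p^3 - 3*p^2 - 36*p) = (p - 4)*(p - 3)*(p^4 - 5*p^3 + 3*p^2 + 9*p) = (p - 4)*(p - 3)^2*(p^3 - 2*p^2 - 3*p) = (p - 4)*(p - 3)^3*(p^2 + p) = p*(p - 4)*(p - 3)^3*(p + 1)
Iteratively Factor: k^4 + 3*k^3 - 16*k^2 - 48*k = (k - 4)*(k^3 + 7*k^2 + 12*k) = (k - 4)*(k + 4)*(k^2 + 3*k) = (k - 4)*(k + 3)*(k + 4)*(k)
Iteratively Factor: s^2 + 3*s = (s + 3)*(s)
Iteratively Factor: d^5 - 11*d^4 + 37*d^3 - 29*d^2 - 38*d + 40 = (d + 1)*(d^4 - 12*d^3 + 49*d^2 - 78*d + 40) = (d - 1)*(d + 1)*(d^3 - 11*d^2 + 38*d - 40) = (d - 4)*(d - 1)*(d + 1)*(d^2 - 7*d + 10) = (d - 5)*(d - 4)*(d - 1)*(d + 1)*(d - 2)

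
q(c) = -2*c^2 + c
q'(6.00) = -23.00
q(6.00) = -66.00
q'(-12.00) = 49.00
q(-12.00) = -300.00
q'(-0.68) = 3.72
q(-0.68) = -1.60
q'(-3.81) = 16.24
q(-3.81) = -32.84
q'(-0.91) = 4.64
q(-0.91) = -2.57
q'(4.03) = -15.12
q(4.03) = -28.45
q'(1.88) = -6.52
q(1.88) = -5.19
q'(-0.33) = 2.32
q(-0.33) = -0.55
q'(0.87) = -2.48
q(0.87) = -0.64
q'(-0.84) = 4.36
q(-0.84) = -2.25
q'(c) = 1 - 4*c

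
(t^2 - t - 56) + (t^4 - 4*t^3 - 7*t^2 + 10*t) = t^4 - 4*t^3 - 6*t^2 + 9*t - 56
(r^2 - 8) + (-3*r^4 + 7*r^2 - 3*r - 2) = -3*r^4 + 8*r^2 - 3*r - 10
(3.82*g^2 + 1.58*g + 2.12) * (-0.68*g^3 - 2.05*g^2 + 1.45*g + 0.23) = -2.5976*g^5 - 8.9054*g^4 + 0.8584*g^3 - 1.1764*g^2 + 3.4374*g + 0.4876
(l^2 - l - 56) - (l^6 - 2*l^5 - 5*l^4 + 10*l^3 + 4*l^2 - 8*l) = -l^6 + 2*l^5 + 5*l^4 - 10*l^3 - 3*l^2 + 7*l - 56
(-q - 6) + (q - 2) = -8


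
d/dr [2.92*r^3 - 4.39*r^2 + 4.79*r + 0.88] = 8.76*r^2 - 8.78*r + 4.79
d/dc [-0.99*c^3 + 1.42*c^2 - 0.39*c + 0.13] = -2.97*c^2 + 2.84*c - 0.39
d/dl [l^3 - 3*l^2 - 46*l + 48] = 3*l^2 - 6*l - 46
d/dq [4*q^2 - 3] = 8*q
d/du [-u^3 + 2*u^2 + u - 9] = -3*u^2 + 4*u + 1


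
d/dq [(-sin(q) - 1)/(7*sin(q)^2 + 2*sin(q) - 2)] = (7*sin(q)^2 + 14*sin(q) + 4)*cos(q)/(7*sin(q)^2 + 2*sin(q) - 2)^2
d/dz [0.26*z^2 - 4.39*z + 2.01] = 0.52*z - 4.39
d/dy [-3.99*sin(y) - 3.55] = -3.99*cos(y)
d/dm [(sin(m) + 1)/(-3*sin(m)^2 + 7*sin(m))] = (3*cos(m) + 6/tan(m) - 7*cos(m)/sin(m)^2)/(3*sin(m) - 7)^2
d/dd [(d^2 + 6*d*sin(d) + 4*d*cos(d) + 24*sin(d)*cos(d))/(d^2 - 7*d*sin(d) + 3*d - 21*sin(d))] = (2*(d^2 - 7*d*sin(d) + 3*d - 21*sin(d))*(-2*d*sin(d) + 3*d*cos(d) + d + 3*sin(d) + 2*cos(d) + 12*cos(2*d)) + (d^2 + 6*d*sin(d) + 4*d*cos(d) + 12*sin(2*d))*(7*d*cos(d) - 2*d + 7*sin(d) + 21*cos(d) - 3))/((d + 3)^2*(d - 7*sin(d))^2)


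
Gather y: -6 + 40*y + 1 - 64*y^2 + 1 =-64*y^2 + 40*y - 4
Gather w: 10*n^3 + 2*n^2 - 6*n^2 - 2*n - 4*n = 10*n^3 - 4*n^2 - 6*n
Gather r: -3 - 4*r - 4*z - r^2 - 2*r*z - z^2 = -r^2 + r*(-2*z - 4) - z^2 - 4*z - 3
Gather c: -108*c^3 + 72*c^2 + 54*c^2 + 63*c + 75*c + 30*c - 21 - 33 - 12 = -108*c^3 + 126*c^2 + 168*c - 66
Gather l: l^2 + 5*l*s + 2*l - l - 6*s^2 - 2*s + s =l^2 + l*(5*s + 1) - 6*s^2 - s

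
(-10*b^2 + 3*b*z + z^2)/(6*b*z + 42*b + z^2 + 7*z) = (-10*b^2 + 3*b*z + z^2)/(6*b*z + 42*b + z^2 + 7*z)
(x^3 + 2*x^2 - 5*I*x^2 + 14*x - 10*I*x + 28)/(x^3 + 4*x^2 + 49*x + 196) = (x^2 + 2*x*(1 + I) + 4*I)/(x^2 + x*(4 + 7*I) + 28*I)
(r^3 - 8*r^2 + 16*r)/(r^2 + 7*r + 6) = r*(r^2 - 8*r + 16)/(r^2 + 7*r + 6)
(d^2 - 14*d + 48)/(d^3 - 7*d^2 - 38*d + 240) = (d - 6)/(d^2 + d - 30)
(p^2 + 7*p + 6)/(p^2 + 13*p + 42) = (p + 1)/(p + 7)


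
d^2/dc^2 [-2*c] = 0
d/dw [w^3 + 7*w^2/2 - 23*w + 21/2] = 3*w^2 + 7*w - 23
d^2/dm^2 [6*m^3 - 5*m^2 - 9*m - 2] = 36*m - 10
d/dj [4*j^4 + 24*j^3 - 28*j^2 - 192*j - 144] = 16*j^3 + 72*j^2 - 56*j - 192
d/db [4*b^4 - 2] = 16*b^3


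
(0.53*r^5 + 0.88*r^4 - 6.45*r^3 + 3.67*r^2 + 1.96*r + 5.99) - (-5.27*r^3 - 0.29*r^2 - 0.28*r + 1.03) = 0.53*r^5 + 0.88*r^4 - 1.18*r^3 + 3.96*r^2 + 2.24*r + 4.96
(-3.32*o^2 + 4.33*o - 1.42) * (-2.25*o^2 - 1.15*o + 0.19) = 7.47*o^4 - 5.9245*o^3 - 2.4153*o^2 + 2.4557*o - 0.2698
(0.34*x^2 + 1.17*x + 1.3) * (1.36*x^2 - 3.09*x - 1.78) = 0.4624*x^4 + 0.5406*x^3 - 2.4525*x^2 - 6.0996*x - 2.314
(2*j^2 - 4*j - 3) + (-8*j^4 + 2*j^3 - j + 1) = -8*j^4 + 2*j^3 + 2*j^2 - 5*j - 2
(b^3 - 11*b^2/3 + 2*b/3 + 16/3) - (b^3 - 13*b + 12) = -11*b^2/3 + 41*b/3 - 20/3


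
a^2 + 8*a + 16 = (a + 4)^2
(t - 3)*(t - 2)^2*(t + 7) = t^4 - 33*t^2 + 100*t - 84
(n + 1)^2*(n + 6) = n^3 + 8*n^2 + 13*n + 6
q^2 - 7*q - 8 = (q - 8)*(q + 1)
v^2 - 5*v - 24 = (v - 8)*(v + 3)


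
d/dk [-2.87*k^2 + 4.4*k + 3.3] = 4.4 - 5.74*k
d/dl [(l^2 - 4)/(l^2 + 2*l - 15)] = 2*(l^2 - 11*l + 4)/(l^4 + 4*l^3 - 26*l^2 - 60*l + 225)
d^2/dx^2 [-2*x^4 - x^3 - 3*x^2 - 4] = -24*x^2 - 6*x - 6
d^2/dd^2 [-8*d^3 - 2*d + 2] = -48*d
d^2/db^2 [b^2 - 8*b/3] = 2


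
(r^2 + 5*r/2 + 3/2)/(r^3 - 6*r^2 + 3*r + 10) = (r + 3/2)/(r^2 - 7*r + 10)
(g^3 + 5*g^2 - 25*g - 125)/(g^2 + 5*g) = g - 25/g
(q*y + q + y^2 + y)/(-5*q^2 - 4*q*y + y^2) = (y + 1)/(-5*q + y)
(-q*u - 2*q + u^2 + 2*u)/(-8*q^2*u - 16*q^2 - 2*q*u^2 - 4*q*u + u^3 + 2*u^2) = (q - u)/(8*q^2 + 2*q*u - u^2)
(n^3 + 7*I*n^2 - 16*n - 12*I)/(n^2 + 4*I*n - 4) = n + 3*I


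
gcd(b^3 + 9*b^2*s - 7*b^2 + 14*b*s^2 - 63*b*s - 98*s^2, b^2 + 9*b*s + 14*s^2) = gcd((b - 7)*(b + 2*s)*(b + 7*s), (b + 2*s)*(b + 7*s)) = b^2 + 9*b*s + 14*s^2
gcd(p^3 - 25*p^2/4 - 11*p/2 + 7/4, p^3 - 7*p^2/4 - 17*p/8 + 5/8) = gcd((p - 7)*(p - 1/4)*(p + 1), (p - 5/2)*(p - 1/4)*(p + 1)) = p^2 + 3*p/4 - 1/4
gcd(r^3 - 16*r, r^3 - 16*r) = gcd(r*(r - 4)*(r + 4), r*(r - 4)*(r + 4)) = r^3 - 16*r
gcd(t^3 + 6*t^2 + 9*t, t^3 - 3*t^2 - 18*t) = t^2 + 3*t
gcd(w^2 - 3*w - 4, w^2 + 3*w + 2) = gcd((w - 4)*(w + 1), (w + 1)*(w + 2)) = w + 1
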